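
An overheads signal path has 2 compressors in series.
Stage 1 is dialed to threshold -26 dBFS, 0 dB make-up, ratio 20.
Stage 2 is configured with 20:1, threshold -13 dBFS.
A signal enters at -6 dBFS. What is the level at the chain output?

Stage 1: 20 dB above -26 dBFS, reduced 20:1 to 1 dB above → -25 dBFS.
Stage 2: -25 dBFS ≤ -13 dBFS, so stage 2 doesn't engage; output -25 dBFS.

-25 dBFS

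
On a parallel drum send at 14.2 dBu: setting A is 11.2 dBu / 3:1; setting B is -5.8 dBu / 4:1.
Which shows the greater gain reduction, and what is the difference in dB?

B, by 13 dB

A: 3 dB over, compressed to 1 dB over, so 2 dB of GR.
B: 20 dB over, compressed to 5 dB over, so 15 dB of GR.
B applies 13 dB more gain reduction.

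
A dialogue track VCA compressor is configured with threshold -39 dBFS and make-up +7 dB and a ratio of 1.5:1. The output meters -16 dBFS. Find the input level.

-15 dBFS

Remove make-up: -16 − 7 = -23 dBFS.
The compressed level sits -23 − (-39) = 16 dB over threshold.
Before 1.5:1 compression the overshoot was 16 × 1.5 = 24 dB, so input = -39 + 24 = -15 dBFS.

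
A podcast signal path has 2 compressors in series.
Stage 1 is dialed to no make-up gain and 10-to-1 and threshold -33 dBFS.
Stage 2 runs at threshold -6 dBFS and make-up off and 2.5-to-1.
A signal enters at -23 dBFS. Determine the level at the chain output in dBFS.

-32 dBFS

Stage 1: 10 dB above -33 dBFS, reduced 10:1 to 1 dB above → -32 dBFS.
Stage 2: -32 dBFS ≤ -6 dBFS, so stage 2 doesn't engage; output -32 dBFS.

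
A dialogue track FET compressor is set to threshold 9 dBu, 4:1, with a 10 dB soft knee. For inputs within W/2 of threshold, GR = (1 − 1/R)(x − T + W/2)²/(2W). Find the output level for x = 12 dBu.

x − T + W/2 = 12 − 9 + 5 = 8.
GR = (1 − 1/4) × 8² / 20 = 0.75 × 64 / 20 = 2.4 dB.
Output = 12 − 2.4 = 9.6 dBu.

9.6 dBu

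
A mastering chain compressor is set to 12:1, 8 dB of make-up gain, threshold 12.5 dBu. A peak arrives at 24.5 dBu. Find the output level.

21.5 dBu

Overshoot: 24.5 − 12.5 = 12 dB.
At 12:1 the overshoot is divided by 12, leaving 1 dB above threshold.
So the level is 12.5 + 1 = 13.5 dBu; make-up adds 8 dB, giving 21.5 dBu.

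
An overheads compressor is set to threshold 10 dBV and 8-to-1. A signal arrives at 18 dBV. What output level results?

11 dBV

Overshoot: 18 − 10 = 8 dB.
8:1 compression reduces that to 8/8 = 1 dB over.
That puts the output at 11 dBV.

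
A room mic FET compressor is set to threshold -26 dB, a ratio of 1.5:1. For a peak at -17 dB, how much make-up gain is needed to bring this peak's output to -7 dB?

The peak compresses to -26 + 9/1.5 = -20 dB.
To reach -7 dB requires -7 − (-20) = 13 dB of make-up.

13 dB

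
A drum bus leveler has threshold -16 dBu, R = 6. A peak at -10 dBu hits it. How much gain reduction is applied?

Overshoot = -10 − (-16) = 6 dB.
At 6:1, output sits 6/6 = 1 dB above threshold.
So the signal is attenuated by 6 − 1 = 5 dB.

5 dB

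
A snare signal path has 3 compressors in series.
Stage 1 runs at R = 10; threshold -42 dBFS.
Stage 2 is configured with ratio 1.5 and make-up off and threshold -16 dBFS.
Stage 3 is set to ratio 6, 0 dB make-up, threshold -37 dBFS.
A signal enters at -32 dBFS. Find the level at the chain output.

-41 dBFS

Stage 1: 10 dB above -42 dBFS, reduced 10:1 to 1 dB above → -41 dBFS.
Stage 2: -41 dBFS is at or below the -16 dBFS threshold — no compression; output -41 dBFS.
Stage 3: below threshold (-41 ≤ -37); passes unchanged; output -41 dBFS.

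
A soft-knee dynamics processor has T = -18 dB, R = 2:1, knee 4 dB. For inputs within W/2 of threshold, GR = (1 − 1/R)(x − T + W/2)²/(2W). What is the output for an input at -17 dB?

-17.5625 dB

x − T + W/2 = -17 − (-18) + 2 = 3.
GR = (1 − 1/2) × 3² / 8 = 0.5 × 9 / 8 = 0.5625 dB.
Output = -17 − 0.5625 = -17.5625 dB.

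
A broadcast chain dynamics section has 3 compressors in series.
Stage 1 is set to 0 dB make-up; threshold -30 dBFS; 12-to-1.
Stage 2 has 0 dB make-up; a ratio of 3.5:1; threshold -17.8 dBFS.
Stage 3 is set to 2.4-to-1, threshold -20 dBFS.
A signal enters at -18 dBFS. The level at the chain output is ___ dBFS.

-29 dBFS

Stage 1: 12 dB above -30 dBFS, reduced 12:1 to 1 dB above → -29 dBFS.
Stage 2: -29 dBFS ≤ -17.8 dBFS, so stage 2 doesn't engage; output -29 dBFS.
Stage 3: -29 dBFS ≤ -20 dBFS, so stage 3 doesn't engage; output -29 dBFS.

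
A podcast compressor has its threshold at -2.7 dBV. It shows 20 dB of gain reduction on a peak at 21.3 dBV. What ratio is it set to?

Input overshoot = 21.3 − (-2.7) = 24 dB.
Output overshoot = 24 − 20 = 4 dB.
Ratio = input overshoot / output overshoot = 24 / 4 = 6.

6:1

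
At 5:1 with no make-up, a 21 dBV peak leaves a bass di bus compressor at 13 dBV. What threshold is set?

Input is 10 dB above T (since output overshoot × R = input overshoot: (13 − T)·5 = 21 − T gives T = 11 dBV).
Check: 11 + (21 − 11)/5 = 11 + 2 = 13 dBV. ✓

11 dBV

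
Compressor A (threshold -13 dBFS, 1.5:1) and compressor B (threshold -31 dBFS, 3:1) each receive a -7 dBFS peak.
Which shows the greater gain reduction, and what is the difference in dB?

B, by 14 dB

A: GR = 6 − 6/1.5 = 2 dB.
B: GR = 24 − 24/3 = 16 dB.
B applies 14 dB more gain reduction.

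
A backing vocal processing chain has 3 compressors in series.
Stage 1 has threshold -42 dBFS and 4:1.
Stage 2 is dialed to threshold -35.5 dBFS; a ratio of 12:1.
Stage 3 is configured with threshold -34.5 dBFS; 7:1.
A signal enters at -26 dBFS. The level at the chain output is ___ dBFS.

-38 dBFS

Stage 1: -26 dBFS is 16 dB over -42 dBFS; at 4:1 that becomes 4 dB over, giving -38 dBFS.
Stage 2: -38 dBFS is at or below the -35.5 dBFS threshold — no compression; output -38 dBFS.
Stage 3: -38 dBFS is at or below the -34.5 dBFS threshold — no compression; output -38 dBFS.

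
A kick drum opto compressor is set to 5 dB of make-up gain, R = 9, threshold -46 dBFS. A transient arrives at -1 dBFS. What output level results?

-36 dBFS

The input is 45 dB above the -46 dBFS threshold.
9:1 compression reduces that to 45/9 = 5 dB over.
So the level is -46 + 5 = -41 dBFS; make-up adds 5 dB, giving -36 dBFS.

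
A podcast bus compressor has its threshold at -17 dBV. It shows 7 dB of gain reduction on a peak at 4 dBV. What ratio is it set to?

1.5:1

Input overshoot = 4 − (-17) = 21 dB.
Output overshoot = 21 − 7 = 14 dB.
Ratio = input overshoot / output overshoot = 21 / 14 = 1.5.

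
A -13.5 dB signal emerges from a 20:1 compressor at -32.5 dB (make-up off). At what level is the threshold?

Input is 20 dB above T (since output overshoot × R = input overshoot: (-32.5 − T)·20 = -13.5 − T gives T = -33.5 dB).
Check: -33.5 + (-13.5 − (-33.5))/20 = -33.5 + 1 = -32.5 dB. ✓

-33.5 dB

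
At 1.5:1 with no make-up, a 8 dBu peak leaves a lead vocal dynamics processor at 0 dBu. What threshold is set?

Let T be the threshold. Output overshoot = (input overshoot)/R, so 0 − T = (8 − T)/1.5.
1.5·(0 − T) = 8 − T → 0.5·T = 0 − 8 = -8.
T = -8/0.5 = -16 dBu.

-16 dBu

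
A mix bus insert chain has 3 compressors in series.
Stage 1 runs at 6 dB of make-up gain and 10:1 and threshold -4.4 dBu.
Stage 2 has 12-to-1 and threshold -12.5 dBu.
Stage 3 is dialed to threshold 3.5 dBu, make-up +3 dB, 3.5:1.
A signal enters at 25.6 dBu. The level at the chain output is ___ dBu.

Stage 1: 25.6 dBu is 30 dB over -4.4 dBu; at 10:1 that becomes 3 dB over, giving -1.4 dBu; +6 dB make-up → 4.6 dBu.
Stage 2: overshoot 17.1 dB → 17.1/12 = 1.425 dB → -11.075 dBu.
Stage 3: below threshold (-11.075 ≤ 3.5); passes unchanged; make-up brings it to -8.075 dBu.

-8.075 dBu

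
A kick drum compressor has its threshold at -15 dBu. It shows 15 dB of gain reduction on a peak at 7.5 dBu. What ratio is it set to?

Input overshoot = 7.5 − (-15) = 22.5 dB.
Output overshoot = 22.5 − 15 = 7.5 dB.
Ratio = input overshoot / output overshoot = 22.5 / 7.5 = 3.

3:1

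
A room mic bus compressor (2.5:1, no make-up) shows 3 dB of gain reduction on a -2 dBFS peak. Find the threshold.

-7 dBFS

Let T be the threshold. Output overshoot = (input overshoot)/R, so -5 − T = (-2 − T)/2.5.
2.5·(-5 − T) = -2 − T → 1.5·T = -12.5 − (-2) = -10.5.
T = -10.5/1.5 = -7 dBFS.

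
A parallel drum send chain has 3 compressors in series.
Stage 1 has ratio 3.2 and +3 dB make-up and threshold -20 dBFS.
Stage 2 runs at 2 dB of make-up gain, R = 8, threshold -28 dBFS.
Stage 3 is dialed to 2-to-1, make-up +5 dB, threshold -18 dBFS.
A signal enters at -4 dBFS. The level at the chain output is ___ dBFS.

Stage 1: 16 dB above -20 dBFS, reduced 3.2:1 to 5 dB above → -15 dBFS; +3 dB make-up → -12 dBFS.
Stage 2: overshoot 16 dB → 16/8 = 2 dB → -26 dBFS; +2 dB make-up → -24 dBFS.
Stage 3: -24 dBFS ≤ -18 dBFS, so stage 3 doesn't engage; make-up brings it to -19 dBFS.

-19 dBFS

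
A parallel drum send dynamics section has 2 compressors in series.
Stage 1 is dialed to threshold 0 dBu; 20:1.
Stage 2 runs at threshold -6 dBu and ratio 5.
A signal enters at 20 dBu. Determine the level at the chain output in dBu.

-4.6 dBu

Stage 1: 20 dBu is 20 dB over 0 dBu; at 20:1 that becomes 1 dB over, giving 1 dBu.
Stage 2: 7 dB above -6 dBu, reduced 5:1 to 1.4 dB above → -4.6 dBu.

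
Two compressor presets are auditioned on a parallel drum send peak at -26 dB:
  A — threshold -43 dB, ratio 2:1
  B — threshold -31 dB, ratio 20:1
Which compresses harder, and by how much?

A, by 3.75 dB

A: overshoot 17 dB → output overshoot 8.5 dB → GR 8.5 dB.
B: overshoot 5 dB → output overshoot 0.25 dB → GR 4.75 dB.
A applies 3.75 dB more gain reduction.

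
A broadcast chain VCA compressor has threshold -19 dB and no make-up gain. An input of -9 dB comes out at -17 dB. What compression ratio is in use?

Input overshoot = -9 − (-19) = 10 dB; output overshoot = -17 − (-19) = 2 dB.
Ratio = 10 / 2 = 5.

5:1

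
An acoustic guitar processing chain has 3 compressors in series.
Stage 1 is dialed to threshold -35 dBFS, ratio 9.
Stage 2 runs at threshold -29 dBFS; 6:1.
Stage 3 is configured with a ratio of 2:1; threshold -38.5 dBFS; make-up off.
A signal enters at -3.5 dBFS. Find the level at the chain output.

-35 dBFS

Stage 1: 31.5 dB above -35 dBFS, reduced 9:1 to 3.5 dB above → -31.5 dBFS.
Stage 2: below threshold (-31.5 ≤ -29); passes unchanged; output -31.5 dBFS.
Stage 3: -31.5 dBFS is 7 dB over -38.5 dBFS; at 2:1 that becomes 3.5 dB over, giving -35 dBFS.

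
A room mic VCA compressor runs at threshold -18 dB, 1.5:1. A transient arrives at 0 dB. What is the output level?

-6 dB

The input is 18 dB above the -18 dB threshold.
The 18 dB excess becomes 12 dB after 1.5:1 reduction.
So the level is -18 + 12 = -6 dB.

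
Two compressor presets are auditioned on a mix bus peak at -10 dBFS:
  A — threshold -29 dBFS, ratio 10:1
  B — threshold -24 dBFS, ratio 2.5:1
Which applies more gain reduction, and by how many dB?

A: GR = 19 − 19/10 = 17.1 dB.
B: GR = 14 − 14/2.5 = 8.4 dB.
A reduces 8.7 dB more.

A, by 8.7 dB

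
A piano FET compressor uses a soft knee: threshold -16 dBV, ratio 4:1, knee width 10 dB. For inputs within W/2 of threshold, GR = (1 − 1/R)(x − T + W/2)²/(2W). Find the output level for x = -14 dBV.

x − T + W/2 = -14 − (-16) + 5 = 7.
GR = (1 − 1/4) × 7² / 20 = 0.75 × 49 / 20 = 1.8375 dB.
Output = -14 − 1.8375 = -15.8375 dBV.

-15.8375 dBV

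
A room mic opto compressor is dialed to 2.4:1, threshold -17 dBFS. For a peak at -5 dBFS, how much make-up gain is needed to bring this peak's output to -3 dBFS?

Without make-up, output = threshold + overshoot/2.4 = -17 + 5 = -12 dBFS.
Gap to target: 9 dB.

9 dB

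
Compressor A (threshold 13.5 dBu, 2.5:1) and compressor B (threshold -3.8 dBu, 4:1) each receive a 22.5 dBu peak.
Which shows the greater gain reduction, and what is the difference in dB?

B, by 14.325 dB

A: 9 dB over, compressed to 3.6 dB over, so 5.4 dB of GR.
B: 26.3 dB over, compressed to 6.575 dB over, so 19.725 dB of GR.
B reduces 14.325 dB more.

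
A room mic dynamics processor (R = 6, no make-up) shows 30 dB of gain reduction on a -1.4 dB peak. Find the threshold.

Input is 36 dB above T (since output overshoot × R = input overshoot: (-31.4 − T)·6 = -1.4 − T gives T = -37.4 dB).
Check: -37.4 + (-1.4 − (-37.4))/6 = -37.4 + 6 = -31.4 dB. ✓

-37.4 dB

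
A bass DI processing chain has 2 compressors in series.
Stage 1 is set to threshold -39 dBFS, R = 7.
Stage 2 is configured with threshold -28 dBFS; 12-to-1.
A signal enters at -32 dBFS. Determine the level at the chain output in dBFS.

Stage 1: -32 dBFS is 7 dB over -39 dBFS; at 7:1 that becomes 1 dB over, giving -38 dBFS.
Stage 2: below threshold (-38 ≤ -28); passes unchanged; output -38 dBFS.

-38 dBFS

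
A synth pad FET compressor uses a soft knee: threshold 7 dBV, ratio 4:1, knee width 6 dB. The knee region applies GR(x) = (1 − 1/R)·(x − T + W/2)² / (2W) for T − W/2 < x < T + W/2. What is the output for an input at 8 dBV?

7 dBV

x − T + W/2 = 8 − 7 + 3 = 4.
GR = (1 − 1/4) × 4² / 12 = 0.75 × 16 / 12 = 1 dB.
Output = 8 − 1 = 7 dBV.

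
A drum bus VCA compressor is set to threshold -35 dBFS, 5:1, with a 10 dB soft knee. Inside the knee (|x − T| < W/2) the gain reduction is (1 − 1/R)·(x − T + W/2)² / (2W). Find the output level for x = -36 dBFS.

-36.64 dBFS

x − T + W/2 = -36 − (-35) + 5 = 4.
GR = (1 − 1/5) × 4² / 20 = 0.8 × 16 / 20 = 0.64 dB.
Output = -36 − 0.64 = -36.64 dBFS.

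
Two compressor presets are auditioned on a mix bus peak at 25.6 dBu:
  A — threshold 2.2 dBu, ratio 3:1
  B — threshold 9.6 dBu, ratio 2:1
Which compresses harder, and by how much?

A: overshoot 23.4 dB → output overshoot 7.8 dB → GR 15.6 dB.
B: overshoot 16 dB → output overshoot 8 dB → GR 8 dB.
Difference: 7.6 dB in favour of A.

A, by 7.6 dB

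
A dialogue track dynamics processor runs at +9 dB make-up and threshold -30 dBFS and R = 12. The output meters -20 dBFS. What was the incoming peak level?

-18 dBFS

Remove make-up: -20 − 9 = -29 dBFS.
Post-compression overshoot = -29 − (-30) = 1 dB.
Undo the ratio: input overshoot = 1 × 12 = 12 dB, giving input = -18 dBFS.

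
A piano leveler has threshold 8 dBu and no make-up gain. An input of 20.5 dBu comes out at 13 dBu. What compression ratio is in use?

2.5:1

Input overshoot = 20.5 − 8 = 12.5 dB; output overshoot = 13 − 8 = 5 dB.
Ratio = 12.5 / 5 = 2.5.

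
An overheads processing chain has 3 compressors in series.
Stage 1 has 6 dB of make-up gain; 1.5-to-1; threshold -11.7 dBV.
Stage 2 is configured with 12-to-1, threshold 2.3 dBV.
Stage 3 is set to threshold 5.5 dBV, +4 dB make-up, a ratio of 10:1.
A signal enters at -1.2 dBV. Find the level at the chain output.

5.3 dBV

Stage 1: -1.2 dBV is 10.5 dB over -11.7 dBV; at 1.5:1 that becomes 7 dB over, giving -4.7 dBV; +6 dB make-up → 1.3 dBV.
Stage 2: below threshold (1.3 ≤ 2.3); passes unchanged; output 1.3 dBV.
Stage 3: 1.3 dBV ≤ 5.5 dBV, so stage 3 doesn't engage; make-up brings it to 5.3 dBV.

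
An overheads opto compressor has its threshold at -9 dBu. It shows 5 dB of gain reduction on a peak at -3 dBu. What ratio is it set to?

Input overshoot = -3 − (-9) = 6 dB.
Output overshoot = 6 − 5 = 1 dB.
Ratio = input overshoot / output overshoot = 6 / 1 = 6.

6:1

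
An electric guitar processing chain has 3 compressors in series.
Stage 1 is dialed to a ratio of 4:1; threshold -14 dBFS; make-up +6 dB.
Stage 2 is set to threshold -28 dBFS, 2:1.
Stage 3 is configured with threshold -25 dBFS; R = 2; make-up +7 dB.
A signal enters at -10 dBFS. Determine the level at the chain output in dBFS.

Stage 1: -10 dBFS is 4 dB over -14 dBFS; at 4:1 that becomes 1 dB over, giving -13 dBFS; +6 dB make-up → -7 dBFS.
Stage 2: -7 dBFS is 21 dB over -28 dBFS; at 2:1 that becomes 10.5 dB over, giving -17.5 dBFS.
Stage 3: 7.5 dB above -25 dBFS, reduced 2:1 to 3.75 dB above → -21.25 dBFS; +7 dB make-up → -14.25 dBFS.

-14.25 dBFS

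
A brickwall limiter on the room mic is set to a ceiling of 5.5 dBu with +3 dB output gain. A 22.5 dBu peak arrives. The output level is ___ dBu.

8.5 dBu

At ∞:1, everything above 5.5 dBu is held at the ceiling.
Output gain then adds 3 dB: 5.5 + 3 = 8.5 dBu.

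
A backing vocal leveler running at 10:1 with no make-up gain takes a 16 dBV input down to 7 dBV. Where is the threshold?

Let T be the threshold. Output overshoot = (input overshoot)/R, so 7 − T = (16 − T)/10.
10·(7 − T) = 16 − T → 9·T = 70 − 16 = 54.
T = 54/9 = 6 dBV.

6 dBV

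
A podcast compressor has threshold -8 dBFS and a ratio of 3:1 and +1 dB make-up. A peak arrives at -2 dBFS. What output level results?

-5 dBFS

Overshoot: -2 − (-8) = 6 dB.
The 6 dB excess becomes 2 dB after 3:1 reduction.
So the level is -8 + 2 = -6 dBFS; make-up adds 1 dB, giving -5 dBFS.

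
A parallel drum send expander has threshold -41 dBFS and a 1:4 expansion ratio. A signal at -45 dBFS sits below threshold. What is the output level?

-57 dBFS

Below threshold, a 1:4 expander applies gain = (4−1)×(T − x) of attenuation.
(4−1) × 4 = 12 dB, so output = -45 − 12 = -57 dBFS.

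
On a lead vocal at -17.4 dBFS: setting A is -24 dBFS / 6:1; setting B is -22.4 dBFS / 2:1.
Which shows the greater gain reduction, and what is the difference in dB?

A: 6.6 dB over, compressed to 1.1 dB over, so 5.5 dB of GR.
B: 5 dB over, compressed to 2.5 dB over, so 2.5 dB of GR.
A applies 3 dB more gain reduction.

A, by 3 dB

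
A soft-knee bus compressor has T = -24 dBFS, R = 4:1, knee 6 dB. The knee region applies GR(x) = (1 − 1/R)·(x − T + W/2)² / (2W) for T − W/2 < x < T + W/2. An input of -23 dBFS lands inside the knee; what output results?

-24 dBFS

x − T + W/2 = -23 − (-24) + 3 = 4.
GR = (1 − 1/4) × 4² / 12 = 0.75 × 16 / 12 = 1 dB.
Output = -23 − 1 = -24 dBFS.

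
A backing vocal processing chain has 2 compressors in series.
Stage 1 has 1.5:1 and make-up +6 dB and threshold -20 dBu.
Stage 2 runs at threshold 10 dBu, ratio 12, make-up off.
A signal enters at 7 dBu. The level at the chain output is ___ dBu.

Stage 1: 7 dBu is 27 dB over -20 dBu; at 1.5:1 that becomes 18 dB over, giving -2 dBu; +6 dB make-up → 4 dBu.
Stage 2: below threshold (4 ≤ 10); passes unchanged; output 4 dBu.

4 dBu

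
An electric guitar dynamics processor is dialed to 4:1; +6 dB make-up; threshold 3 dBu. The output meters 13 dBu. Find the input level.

Stripping the +6 dB make-up gives 7 dBu at the gain stage.
Post-compression overshoot = 7 − 3 = 4 dB.
Before 4:1 compression the overshoot was 4 × 4 = 16 dB, so input = 3 + 16 = 19 dBu.

19 dBu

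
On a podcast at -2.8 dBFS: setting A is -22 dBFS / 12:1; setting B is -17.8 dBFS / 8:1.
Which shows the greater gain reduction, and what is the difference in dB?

A, by 4.475 dB

A: overshoot 19.2 dB → output overshoot 1.6 dB → GR 17.6 dB.
B: overshoot 15 dB → output overshoot 1.875 dB → GR 13.125 dB.
Difference: 4.475 dB in favour of A.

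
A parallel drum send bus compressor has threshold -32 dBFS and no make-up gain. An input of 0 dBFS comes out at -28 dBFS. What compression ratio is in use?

Input overshoot = 0 − (-32) = 32 dB; output overshoot = -28 − (-32) = 4 dB.
Ratio = 32 / 4 = 8.

8:1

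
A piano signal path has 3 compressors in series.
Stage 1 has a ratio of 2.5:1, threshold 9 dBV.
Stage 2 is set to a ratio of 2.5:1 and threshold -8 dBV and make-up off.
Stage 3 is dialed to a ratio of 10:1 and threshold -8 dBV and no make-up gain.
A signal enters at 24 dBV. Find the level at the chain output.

Stage 1: 15 dB above 9 dBV, reduced 2.5:1 to 6 dB above → 15 dBV.
Stage 2: 23 dB above -8 dBV, reduced 2.5:1 to 9.2 dB above → 1.2 dBV.
Stage 3: 1.2 dBV is 9.2 dB over -8 dBV; at 10:1 that becomes 0.92 dB over, giving -7.08 dBV.

-7.08 dBV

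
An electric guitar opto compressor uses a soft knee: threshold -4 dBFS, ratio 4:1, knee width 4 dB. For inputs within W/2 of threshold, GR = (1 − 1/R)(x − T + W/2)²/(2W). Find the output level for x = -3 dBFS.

-3.84375 dBFS

x − T + W/2 = -3 − (-4) + 2 = 3.
GR = (1 − 1/4) × 3² / 8 = 0.75 × 9 / 8 = 0.84375 dB.
Output = -3 − 0.84375 = -3.84375 dBFS.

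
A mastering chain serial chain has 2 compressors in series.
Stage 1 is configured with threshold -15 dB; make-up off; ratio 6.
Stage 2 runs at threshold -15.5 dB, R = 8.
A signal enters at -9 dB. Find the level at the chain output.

Stage 1: -9 dB is 6 dB over -15 dB; at 6:1 that becomes 1 dB over, giving -14 dB.
Stage 2: overshoot 1.5 dB → 1.5/8 = 0.1875 dB → -15.3125 dB.

-15.3125 dB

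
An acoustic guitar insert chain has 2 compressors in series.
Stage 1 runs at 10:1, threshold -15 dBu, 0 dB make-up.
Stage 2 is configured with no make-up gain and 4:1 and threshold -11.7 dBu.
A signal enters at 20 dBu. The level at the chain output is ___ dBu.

-11.65 dBu

Stage 1: 20 dBu is 35 dB over -15 dBu; at 10:1 that becomes 3.5 dB over, giving -11.5 dBu.
Stage 2: -11.5 dBu is 0.2 dB over -11.7 dBu; at 4:1 that becomes 0.05 dB over, giving -11.65 dBu.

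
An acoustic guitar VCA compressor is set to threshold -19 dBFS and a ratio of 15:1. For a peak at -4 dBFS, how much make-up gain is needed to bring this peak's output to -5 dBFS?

The peak compresses to -19 + 15/15 = -18 dBFS.
To reach -5 dBFS requires -5 − (-18) = 13 dB of make-up.

13 dB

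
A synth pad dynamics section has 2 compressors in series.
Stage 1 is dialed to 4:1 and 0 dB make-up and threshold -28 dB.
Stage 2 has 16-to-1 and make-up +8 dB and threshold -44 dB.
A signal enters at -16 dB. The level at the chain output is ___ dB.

-34.8125 dB

Stage 1: 12 dB above -28 dB, reduced 4:1 to 3 dB above → -25 dB.
Stage 2: -25 dB is 19 dB over -44 dB; at 16:1 that becomes 1.1875 dB over, giving -42.8125 dB; +8 dB make-up → -34.8125 dB.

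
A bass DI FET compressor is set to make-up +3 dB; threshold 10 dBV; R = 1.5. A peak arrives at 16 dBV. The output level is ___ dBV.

17 dBV

The input is 6 dB above the 10 dBV threshold.
1.5:1 compression reduces that to 6/1.5 = 4 dB over.
Output = 10 + 4 = 14 dBV; make-up adds 3 dB, giving 17 dBV.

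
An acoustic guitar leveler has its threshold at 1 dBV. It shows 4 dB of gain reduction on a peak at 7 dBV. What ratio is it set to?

3:1

Input overshoot = 7 − 1 = 6 dB.
Output overshoot = 6 − 4 = 2 dB.
Ratio = input overshoot / output overshoot = 6 / 2 = 3.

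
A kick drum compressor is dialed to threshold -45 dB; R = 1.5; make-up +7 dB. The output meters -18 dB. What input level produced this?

Stripping the +7 dB make-up gives -25 dB at the gain stage.
The compressed level sits -25 − (-45) = 20 dB over threshold.
Undo the ratio: input overshoot = 20 × 1.5 = 30 dB, giving input = -15 dB.

-15 dB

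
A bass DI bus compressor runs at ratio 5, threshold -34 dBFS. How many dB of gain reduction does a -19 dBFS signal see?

12 dB

The signal is 15 dB above threshold.
At 5:1, output sits 15/5 = 3 dB above threshold.
GR = overshoot in − overshoot out = 15 − 3 = 12 dB.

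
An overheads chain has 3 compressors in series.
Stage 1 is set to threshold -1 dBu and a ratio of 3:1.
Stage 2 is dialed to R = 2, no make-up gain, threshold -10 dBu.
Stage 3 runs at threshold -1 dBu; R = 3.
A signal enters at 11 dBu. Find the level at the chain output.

Stage 1: overshoot 12 dB → 12/3 = 4 dB → 3 dBu.
Stage 2: overshoot 13 dB → 13/2 = 6.5 dB → -3.5 dBu.
Stage 3: -3.5 dBu is at or below the -1 dBu threshold — no compression; output -3.5 dBu.

-3.5 dBu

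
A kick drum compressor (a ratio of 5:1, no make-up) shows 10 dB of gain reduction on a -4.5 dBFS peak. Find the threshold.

Input is 12.5 dB above T (since output overshoot × R = input overshoot: (-14.5 − T)·5 = -4.5 − T gives T = -17 dBFS).
Check: -17 + (-4.5 − (-17))/5 = -17 + 2.5 = -14.5 dBFS. ✓

-17 dBFS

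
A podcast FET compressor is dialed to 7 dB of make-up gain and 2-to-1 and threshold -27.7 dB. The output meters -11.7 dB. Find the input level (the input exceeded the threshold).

-9.7 dB

Before make-up, the level was -11.7 − 7 = -18.7 dB.
Post-compression overshoot = -18.7 − (-27.7) = 9 dB.
Before 2:1 compression the overshoot was 9 × 2 = 18 dB, so input = -27.7 + 18 = -9.7 dB.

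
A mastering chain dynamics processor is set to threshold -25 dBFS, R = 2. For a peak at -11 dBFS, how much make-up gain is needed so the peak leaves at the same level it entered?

7 dB

Overshoot 14 dB → 14/2 = 7 dB after compression, so the compressed level is -25 + 7 = -18 dBFS.
Make-up = target − compressed = -11 − (-18) = 7 dB.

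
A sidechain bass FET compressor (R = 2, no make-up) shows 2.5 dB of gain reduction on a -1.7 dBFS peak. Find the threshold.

Gain reduction = -1.7 − (-4.2) = 2.5 dB; output overshoot = GR / (R − 1) = 2.5 / 1 = 2.5 dB.
Threshold = output − output overshoot = -4.2 − 2.5 = -6.7 dBFS.

-6.7 dBFS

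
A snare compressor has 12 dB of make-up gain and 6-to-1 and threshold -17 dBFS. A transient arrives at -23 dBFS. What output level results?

-11 dBFS

-23 dBFS is 6 dB below the -17 dBFS threshold, so no gain reduction is applied.
Make-up gain adds 12 dB: -23 + 12 = -11 dBFS.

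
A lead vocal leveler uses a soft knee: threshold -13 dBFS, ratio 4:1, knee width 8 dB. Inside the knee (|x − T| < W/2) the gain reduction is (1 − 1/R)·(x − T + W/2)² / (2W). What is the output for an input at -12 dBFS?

-13.171875 dBFS

x − T + W/2 = -12 − (-13) + 4 = 5.
GR = (1 − 1/4) × 5² / 16 = 0.75 × 25 / 16 = 1.171875 dB.
Output = -12 − 1.171875 = -13.171875 dBFS.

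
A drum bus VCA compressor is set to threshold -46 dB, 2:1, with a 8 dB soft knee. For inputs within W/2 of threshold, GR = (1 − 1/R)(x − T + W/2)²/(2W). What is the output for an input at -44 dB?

x − T + W/2 = -44 − (-46) + 4 = 6.
GR = (1 − 1/2) × 6² / 16 = 0.5 × 36 / 16 = 1.125 dB.
Output = -44 − 1.125 = -45.125 dB.

-45.125 dB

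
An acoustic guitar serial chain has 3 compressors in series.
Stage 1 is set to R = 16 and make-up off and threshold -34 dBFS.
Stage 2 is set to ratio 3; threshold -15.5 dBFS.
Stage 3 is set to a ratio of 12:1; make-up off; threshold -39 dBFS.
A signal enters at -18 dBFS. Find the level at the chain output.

Stage 1: overshoot 16 dB → 16/16 = 1 dB → -33 dBFS.
Stage 2: below threshold (-33 ≤ -15.5); passes unchanged; output -33 dBFS.
Stage 3: overshoot 6 dB → 6/12 = 0.5 dB → -38.5 dBFS.

-38.5 dBFS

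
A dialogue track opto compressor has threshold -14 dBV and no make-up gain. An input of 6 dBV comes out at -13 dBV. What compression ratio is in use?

Input overshoot = 6 − (-14) = 20 dB; output overshoot = -13 − (-14) = 1 dB.
Ratio = 20 / 1 = 20.

20:1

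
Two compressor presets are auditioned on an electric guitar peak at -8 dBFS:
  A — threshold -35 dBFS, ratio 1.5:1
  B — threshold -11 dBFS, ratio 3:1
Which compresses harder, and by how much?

A: GR = 27 − 27/1.5 = 9 dB.
B: GR = 3 − 3/3 = 2 dB.
A applies 7 dB more gain reduction.

A, by 7 dB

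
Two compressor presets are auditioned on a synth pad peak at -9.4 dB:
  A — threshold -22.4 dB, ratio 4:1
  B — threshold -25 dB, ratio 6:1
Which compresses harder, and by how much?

A: 13 dB over, compressed to 3.25 dB over, so 9.75 dB of GR.
B: 15.6 dB over, compressed to 2.6 dB over, so 13 dB of GR.
B applies 3.25 dB more gain reduction.

B, by 3.25 dB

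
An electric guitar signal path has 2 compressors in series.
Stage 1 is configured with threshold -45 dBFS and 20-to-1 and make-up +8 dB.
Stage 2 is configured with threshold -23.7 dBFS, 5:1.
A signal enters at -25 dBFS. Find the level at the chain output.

-36 dBFS

Stage 1: -25 dBFS is 20 dB over -45 dBFS; at 20:1 that becomes 1 dB over, giving -44 dBFS; +8 dB make-up → -36 dBFS.
Stage 2: -36 dBFS ≤ -23.7 dBFS, so stage 2 doesn't engage; output -36 dBFS.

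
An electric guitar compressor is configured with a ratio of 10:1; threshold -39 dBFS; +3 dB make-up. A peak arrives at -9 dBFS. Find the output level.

-33 dBFS

-9 dBFS sits 30 dB over threshold.
The 30 dB excess becomes 3 dB after 10:1 reduction.
So the level is -39 + 3 = -36 dBFS; make-up adds 3 dB, giving -33 dBFS.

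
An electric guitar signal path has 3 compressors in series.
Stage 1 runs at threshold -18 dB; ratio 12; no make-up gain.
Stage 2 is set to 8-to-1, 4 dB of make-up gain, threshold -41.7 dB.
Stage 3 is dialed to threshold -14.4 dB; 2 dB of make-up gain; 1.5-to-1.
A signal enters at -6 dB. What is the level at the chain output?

Stage 1: 12 dB above -18 dB, reduced 12:1 to 1 dB above → -17 dB.
Stage 2: overshoot 24.7 dB → 24.7/8 = 3.0875 dB → -38.6125 dB; +4 dB make-up → -34.6125 dB.
Stage 3: -34.6125 dB ≤ -14.4 dB, so stage 3 doesn't engage; make-up brings it to -32.6125 dB.

-32.6125 dB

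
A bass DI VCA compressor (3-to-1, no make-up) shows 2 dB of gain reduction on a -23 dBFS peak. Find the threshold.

-26 dBFS

Gain reduction = -23 − (-25) = 2 dB; output overshoot = GR / (R − 1) = 2 / 2 = 1 dB.
Threshold = output − output overshoot = -25 − 1 = -26 dBFS.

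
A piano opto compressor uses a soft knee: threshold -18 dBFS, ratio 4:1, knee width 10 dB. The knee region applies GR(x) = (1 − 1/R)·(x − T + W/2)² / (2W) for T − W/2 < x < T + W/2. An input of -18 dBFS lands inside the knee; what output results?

-18.9375 dBFS

x − T + W/2 = -18 − (-18) + 5 = 5.
GR = (1 − 1/4) × 5² / 20 = 0.75 × 25 / 20 = 0.9375 dB.
Output = -18 − 0.9375 = -18.9375 dBFS.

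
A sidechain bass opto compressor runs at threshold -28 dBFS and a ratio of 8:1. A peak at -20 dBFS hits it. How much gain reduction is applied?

The signal is 8 dB above threshold.
After 8:1 compression the overshoot becomes 8/8 = 1 dB.
GR = overshoot in − overshoot out = 8 − 1 = 7 dB.

7 dB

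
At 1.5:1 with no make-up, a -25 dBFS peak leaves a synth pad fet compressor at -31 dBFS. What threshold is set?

-43 dBFS

Input is 18 dB above T (since output overshoot × R = input overshoot: (-31 − T)·1.5 = -25 − T gives T = -43 dBFS).
Check: -43 + (-25 − (-43))/1.5 = -43 + 12 = -31 dBFS. ✓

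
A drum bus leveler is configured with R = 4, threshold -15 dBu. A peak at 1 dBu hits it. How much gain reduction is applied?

The signal is 16 dB above threshold.
A 4:1 ratio leaves 4 dB of that excess.
GR = overshoot in − overshoot out = 16 − 4 = 12 dB.

12 dB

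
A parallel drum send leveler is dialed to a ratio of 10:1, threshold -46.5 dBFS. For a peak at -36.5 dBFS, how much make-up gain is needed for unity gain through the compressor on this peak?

9 dB

Overshoot 10 dB → 10/10 = 1 dB after compression, so the compressed level is -46.5 + 1 = -45.5 dBFS.
Make-up = target − compressed = -36.5 − (-45.5) = 9 dB.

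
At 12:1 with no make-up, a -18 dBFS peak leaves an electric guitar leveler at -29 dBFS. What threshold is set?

Let T be the threshold. Output overshoot = (input overshoot)/R, so -29 − T = (-18 − T)/12.
12·(-29 − T) = -18 − T → 11·T = -348 − (-18) = -330.
T = -330/11 = -30 dBFS.

-30 dBFS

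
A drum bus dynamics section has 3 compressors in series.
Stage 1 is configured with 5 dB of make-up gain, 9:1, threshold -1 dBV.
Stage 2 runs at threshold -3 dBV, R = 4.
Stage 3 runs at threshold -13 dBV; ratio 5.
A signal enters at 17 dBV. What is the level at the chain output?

Stage 1: 18 dB above -1 dBV, reduced 9:1 to 2 dB above → 1 dBV; +5 dB make-up → 6 dBV.
Stage 2: overshoot 9 dB → 9/4 = 2.25 dB → -0.75 dBV.
Stage 3: -0.75 dBV is 12.25 dB over -13 dBV; at 5:1 that becomes 2.45 dB over, giving -10.55 dBV.

-10.55 dBV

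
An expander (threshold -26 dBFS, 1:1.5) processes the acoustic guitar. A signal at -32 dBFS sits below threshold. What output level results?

-35 dBFS

The input is 6 dB below the -26 dBFS threshold.
A 1:1.5 expander multiplies undershoot by 1.5: 6 × 1.5 = 9 dB below threshold.
Output = -26 − 9 = -35 dBFS.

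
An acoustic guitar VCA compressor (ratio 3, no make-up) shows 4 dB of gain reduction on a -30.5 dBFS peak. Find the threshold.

Input is 6 dB above T (since output overshoot × R = input overshoot: (-34.5 − T)·3 = -30.5 − T gives T = -36.5 dBFS).
Check: -36.5 + (-30.5 − (-36.5))/3 = -36.5 + 2 = -34.5 dBFS. ✓

-36.5 dBFS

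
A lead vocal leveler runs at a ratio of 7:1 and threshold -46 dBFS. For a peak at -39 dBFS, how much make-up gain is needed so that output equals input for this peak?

6 dB

Without make-up, output = threshold + overshoot/7 = -46 + 1 = -45 dBFS.
Gap to target: 6 dB.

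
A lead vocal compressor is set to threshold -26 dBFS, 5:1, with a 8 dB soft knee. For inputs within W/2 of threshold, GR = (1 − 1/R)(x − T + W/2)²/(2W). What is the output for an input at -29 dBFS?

-29.05 dBFS

x − T + W/2 = -29 − (-26) + 4 = 1.
GR = (1 − 1/5) × 1² / 16 = 0.8 × 1 / 16 = 0.05 dB.
Output = -29 − 0.05 = -29.05 dBFS.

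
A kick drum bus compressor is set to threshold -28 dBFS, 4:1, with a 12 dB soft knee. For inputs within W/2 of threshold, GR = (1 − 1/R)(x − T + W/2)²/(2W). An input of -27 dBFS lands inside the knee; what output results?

x − T + W/2 = -27 − (-28) + 6 = 7.
GR = (1 − 1/4) × 7² / 24 = 0.75 × 49 / 24 = 1.53125 dB.
Output = -27 − 1.53125 = -28.53125 dBFS.

-28.53125 dBFS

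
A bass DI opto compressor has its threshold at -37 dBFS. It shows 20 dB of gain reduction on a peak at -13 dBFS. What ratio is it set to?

Input overshoot = -13 − (-37) = 24 dB.
Output overshoot = 24 − 20 = 4 dB.
Ratio = input overshoot / output overshoot = 24 / 4 = 6.

6:1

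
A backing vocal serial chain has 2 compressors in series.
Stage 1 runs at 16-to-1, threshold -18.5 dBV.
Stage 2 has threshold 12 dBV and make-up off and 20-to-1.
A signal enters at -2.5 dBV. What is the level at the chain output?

Stage 1: -2.5 dBV is 16 dB over -18.5 dBV; at 16:1 that becomes 1 dB over, giving -17.5 dBV.
Stage 2: -17.5 dBV is at or below the 12 dBV threshold — no compression; output -17.5 dBV.

-17.5 dBV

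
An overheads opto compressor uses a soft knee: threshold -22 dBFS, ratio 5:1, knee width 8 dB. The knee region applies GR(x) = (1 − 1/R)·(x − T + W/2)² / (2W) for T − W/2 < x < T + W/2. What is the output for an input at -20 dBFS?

x − T + W/2 = -20 − (-22) + 4 = 6.
GR = (1 − 1/5) × 6² / 16 = 0.8 × 36 / 16 = 1.8 dB.
Output = -20 − 1.8 = -21.8 dBFS.

-21.8 dBFS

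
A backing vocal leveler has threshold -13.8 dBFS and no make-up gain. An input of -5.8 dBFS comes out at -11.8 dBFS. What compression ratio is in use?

Input overshoot = -5.8 − (-13.8) = 8 dB; output overshoot = -11.8 − (-13.8) = 2 dB.
Ratio = 8 / 2 = 4.

4:1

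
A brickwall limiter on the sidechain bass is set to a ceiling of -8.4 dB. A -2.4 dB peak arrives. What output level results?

-8.4 dB

The limiter clamps the peak to its -8.4 dB ceiling.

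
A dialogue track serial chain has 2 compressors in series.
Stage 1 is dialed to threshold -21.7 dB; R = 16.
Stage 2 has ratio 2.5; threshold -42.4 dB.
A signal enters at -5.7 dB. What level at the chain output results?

Stage 1: -5.7 dB is 16 dB over -21.7 dB; at 16:1 that becomes 1 dB over, giving -20.7 dB.
Stage 2: 21.7 dB above -42.4 dB, reduced 2.5:1 to 8.68 dB above → -33.72 dB.

-33.72 dB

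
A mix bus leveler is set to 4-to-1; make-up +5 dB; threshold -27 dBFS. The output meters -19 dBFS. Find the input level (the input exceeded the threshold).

-15 dBFS

Before make-up, the level was -19 − 5 = -24 dBFS.
That's 3 dB above the -27 dBFS threshold.
Input overshoot = R × output overshoot = 12 dB → input = -27 + 12 = -15 dBFS.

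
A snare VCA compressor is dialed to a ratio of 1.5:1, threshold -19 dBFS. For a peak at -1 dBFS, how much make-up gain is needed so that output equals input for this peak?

6 dB

Overshoot 18 dB → 18/1.5 = 12 dB after compression, so the compressed level is -19 + 12 = -7 dBFS.
Make-up = target − compressed = -1 − (-7) = 6 dB.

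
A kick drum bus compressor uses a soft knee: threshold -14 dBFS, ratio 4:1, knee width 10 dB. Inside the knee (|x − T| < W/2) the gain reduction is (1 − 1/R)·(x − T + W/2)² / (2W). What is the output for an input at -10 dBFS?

x − T + W/2 = -10 − (-14) + 5 = 9.
GR = (1 − 1/4) × 9² / 20 = 0.75 × 81 / 20 = 3.0375 dB.
Output = -10 − 3.0375 = -13.0375 dBFS.

-13.0375 dBFS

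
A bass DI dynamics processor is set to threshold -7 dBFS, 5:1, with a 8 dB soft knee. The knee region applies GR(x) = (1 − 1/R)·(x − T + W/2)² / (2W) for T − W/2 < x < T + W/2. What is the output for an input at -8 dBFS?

x − T + W/2 = -8 − (-7) + 4 = 3.
GR = (1 − 1/5) × 3² / 16 = 0.8 × 9 / 16 = 0.45 dB.
Output = -8 − 0.45 = -8.45 dBFS.

-8.45 dBFS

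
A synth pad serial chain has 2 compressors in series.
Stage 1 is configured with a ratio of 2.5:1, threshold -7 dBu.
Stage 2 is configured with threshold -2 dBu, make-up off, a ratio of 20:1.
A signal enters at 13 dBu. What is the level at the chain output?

-1.85 dBu

Stage 1: 13 dBu is 20 dB over -7 dBu; at 2.5:1 that becomes 8 dB over, giving 1 dBu.
Stage 2: 3 dB above -2 dBu, reduced 20:1 to 0.15 dB above → -1.85 dBu.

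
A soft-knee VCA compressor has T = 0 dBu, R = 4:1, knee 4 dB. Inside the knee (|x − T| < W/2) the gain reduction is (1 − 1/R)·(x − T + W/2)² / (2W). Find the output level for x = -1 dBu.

-1.09375 dBu

x − T + W/2 = -1 − 0 + 2 = 1.
GR = (1 − 1/4) × 1² / 8 = 0.75 × 1 / 8 = 0.09375 dB.
Output = -1 − 0.09375 = -1.09375 dBu.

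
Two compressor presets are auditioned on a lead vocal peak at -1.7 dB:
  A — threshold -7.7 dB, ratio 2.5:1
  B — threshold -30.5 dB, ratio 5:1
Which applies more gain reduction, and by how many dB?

B, by 19.44 dB

A: 6 dB over, compressed to 2.4 dB over, so 3.6 dB of GR.
B: 28.8 dB over, compressed to 5.76 dB over, so 23.04 dB of GR.
B reduces 19.44 dB more.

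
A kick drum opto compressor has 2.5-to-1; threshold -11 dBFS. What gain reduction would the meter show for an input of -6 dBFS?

Overshoot = -6 − (-11) = 5 dB.
At 2.5:1, output sits 5/2.5 = 2 dB above threshold.
Gain reduction = 5 − 2 = 3 dB.

3 dB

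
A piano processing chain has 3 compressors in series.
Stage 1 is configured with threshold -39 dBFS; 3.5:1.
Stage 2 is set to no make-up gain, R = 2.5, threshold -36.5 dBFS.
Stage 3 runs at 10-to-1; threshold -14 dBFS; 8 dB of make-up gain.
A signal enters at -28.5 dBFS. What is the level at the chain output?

Stage 1: -28.5 dBFS is 10.5 dB over -39 dBFS; at 3.5:1 that becomes 3 dB over, giving -36 dBFS.
Stage 2: 0.5 dB above -36.5 dBFS, reduced 2.5:1 to 0.2 dB above → -36.3 dBFS.
Stage 3: -36.3 dBFS is at or below the -14 dBFS threshold — no compression; make-up brings it to -28.3 dBFS.

-28.3 dBFS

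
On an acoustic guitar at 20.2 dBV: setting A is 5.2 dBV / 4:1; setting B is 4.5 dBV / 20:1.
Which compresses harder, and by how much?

B, by 3.665 dB

A: 15 dB over, compressed to 3.75 dB over, so 11.25 dB of GR.
B: 15.7 dB over, compressed to 0.785 dB over, so 14.915 dB of GR.
B applies 3.665 dB more gain reduction.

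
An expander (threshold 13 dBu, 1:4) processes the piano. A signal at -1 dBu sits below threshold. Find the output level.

-43 dBu

The input is 14 dB below the 13 dBu threshold.
A 1:4 expander multiplies undershoot by 4: 14 × 4 = 56 dB below threshold.
Output = 13 − 56 = -43 dBu.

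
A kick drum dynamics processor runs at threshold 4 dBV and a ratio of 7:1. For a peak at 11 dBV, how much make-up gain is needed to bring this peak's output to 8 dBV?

The peak compresses to 4 + 7/7 = 5 dBV.
To reach 8 dBV requires 8 − 5 = 3 dB of make-up.

3 dB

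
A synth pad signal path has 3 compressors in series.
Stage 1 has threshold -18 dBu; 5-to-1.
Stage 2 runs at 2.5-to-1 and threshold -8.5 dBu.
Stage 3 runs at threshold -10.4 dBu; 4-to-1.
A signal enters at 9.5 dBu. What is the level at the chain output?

Stage 1: 27.5 dB above -18 dBu, reduced 5:1 to 5.5 dB above → -12.5 dBu.
Stage 2: below threshold (-12.5 ≤ -8.5); passes unchanged; output -12.5 dBu.
Stage 3: -12.5 dBu ≤ -10.4 dBu, so stage 3 doesn't engage; output -12.5 dBu.

-12.5 dBu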